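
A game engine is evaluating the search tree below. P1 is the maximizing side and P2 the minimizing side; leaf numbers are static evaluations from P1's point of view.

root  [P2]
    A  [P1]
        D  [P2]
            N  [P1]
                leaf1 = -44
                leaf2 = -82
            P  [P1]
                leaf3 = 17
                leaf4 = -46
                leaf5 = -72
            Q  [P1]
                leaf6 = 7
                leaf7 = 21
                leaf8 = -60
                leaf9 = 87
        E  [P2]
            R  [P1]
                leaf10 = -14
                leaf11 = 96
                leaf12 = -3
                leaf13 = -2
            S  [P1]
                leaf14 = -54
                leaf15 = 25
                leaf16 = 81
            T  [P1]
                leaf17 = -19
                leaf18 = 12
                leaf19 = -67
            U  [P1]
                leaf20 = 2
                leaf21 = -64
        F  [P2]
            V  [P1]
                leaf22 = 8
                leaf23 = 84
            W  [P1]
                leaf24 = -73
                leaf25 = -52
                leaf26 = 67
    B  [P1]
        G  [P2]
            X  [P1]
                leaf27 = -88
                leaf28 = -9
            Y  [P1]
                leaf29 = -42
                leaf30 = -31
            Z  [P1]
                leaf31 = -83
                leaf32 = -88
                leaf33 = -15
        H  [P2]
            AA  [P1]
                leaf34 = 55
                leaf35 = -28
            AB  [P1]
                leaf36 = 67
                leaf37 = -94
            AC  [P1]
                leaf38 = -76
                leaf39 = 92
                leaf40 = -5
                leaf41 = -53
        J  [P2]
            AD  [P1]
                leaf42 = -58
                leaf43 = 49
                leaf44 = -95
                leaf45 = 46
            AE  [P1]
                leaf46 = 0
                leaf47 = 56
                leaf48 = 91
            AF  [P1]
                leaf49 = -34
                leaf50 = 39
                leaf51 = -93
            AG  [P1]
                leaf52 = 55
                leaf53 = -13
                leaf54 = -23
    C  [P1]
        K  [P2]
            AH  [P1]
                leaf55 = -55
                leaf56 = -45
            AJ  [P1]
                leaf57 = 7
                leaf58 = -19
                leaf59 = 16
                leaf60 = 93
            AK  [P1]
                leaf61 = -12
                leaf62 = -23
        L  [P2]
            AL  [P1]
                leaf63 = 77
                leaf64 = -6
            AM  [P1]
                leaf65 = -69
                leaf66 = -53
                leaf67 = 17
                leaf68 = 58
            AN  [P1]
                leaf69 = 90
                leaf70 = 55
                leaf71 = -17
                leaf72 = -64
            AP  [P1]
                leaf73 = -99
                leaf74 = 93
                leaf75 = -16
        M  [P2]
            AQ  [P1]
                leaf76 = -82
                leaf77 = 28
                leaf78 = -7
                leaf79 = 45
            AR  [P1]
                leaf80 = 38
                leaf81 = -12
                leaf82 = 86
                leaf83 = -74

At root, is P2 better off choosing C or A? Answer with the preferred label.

AH (P1): max(-55, -45) = -45
AJ (P1): max(7, -19, 16, 93) = 93
AK (P1): max(-12, -23) = -12
K (P2): min(-45, 93, -12) = -45
AL (P1): max(77, -6) = 77
AM (P1): max(-69, -53, 17, 58) = 58
AN (P1): max(90, 55, -17, -64) = 90
AP (P1): max(-99, 93, -16) = 93
L (P2): min(77, 58, 90, 93) = 58
AQ (P1): max(-82, 28, -7, 45) = 45
AR (P1): max(38, -12, 86, -74) = 86
M (P2): min(45, 86) = 45
C (P1): max(-45, 58, 45) = 58
N (P1): max(-44, -82) = -44
P (P1): max(17, -46, -72) = 17
Q (P1): max(7, 21, -60, 87) = 87
D (P2): min(-44, 17, 87) = -44
R (P1): max(-14, 96, -3, -2) = 96
S (P1): max(-54, 25, 81) = 81
T (P1): max(-19, 12, -67) = 12
U (P1): max(2, -64) = 2
E (P2): min(96, 81, 12, 2) = 2
V (P1): max(8, 84) = 84
W (P1): max(-73, -52, 67) = 67
F (P2): min(84, 67) = 67
A (P1): max(-44, 2, 67) = 67
P2 prefers the lower value; C=58, A=67. C is better since 58 < 67.

C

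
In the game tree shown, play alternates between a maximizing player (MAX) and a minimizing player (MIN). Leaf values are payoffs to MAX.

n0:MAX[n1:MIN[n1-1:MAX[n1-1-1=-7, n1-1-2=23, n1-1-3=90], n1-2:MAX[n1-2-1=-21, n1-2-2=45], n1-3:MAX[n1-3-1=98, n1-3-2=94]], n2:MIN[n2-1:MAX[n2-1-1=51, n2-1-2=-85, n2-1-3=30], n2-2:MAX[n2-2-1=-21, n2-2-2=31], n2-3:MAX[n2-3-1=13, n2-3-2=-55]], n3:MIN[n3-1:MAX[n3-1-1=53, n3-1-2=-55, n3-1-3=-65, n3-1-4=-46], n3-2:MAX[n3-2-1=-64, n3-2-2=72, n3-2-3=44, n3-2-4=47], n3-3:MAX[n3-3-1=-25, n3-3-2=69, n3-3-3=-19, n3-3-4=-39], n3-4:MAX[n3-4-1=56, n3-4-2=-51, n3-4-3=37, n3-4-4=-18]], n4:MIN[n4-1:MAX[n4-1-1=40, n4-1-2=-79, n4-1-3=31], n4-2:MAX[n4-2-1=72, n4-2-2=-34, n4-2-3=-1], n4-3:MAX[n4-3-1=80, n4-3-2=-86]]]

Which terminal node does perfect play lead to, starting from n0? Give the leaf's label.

n1-1 (MAX): max(-7, 23, 90) = 90
n1-2 (MAX): max(-21, 45) = 45
n1-3 (MAX): max(98, 94) = 98
n1 (MIN): min(90, 45, 98) = 45
n2-1 (MAX): max(51, -85, 30) = 51
n2-2 (MAX): max(-21, 31) = 31
n2-3 (MAX): max(13, -55) = 13
n2 (MIN): min(51, 31, 13) = 13
n3-1 (MAX): max(53, -55, -65, -46) = 53
n3-2 (MAX): max(-64, 72, 44, 47) = 72
n3-3 (MAX): max(-25, 69, -19, -39) = 69
n3-4 (MAX): max(56, -51, 37, -18) = 56
n3 (MIN): min(53, 72, 69, 56) = 53
n4-1 (MAX): max(40, -79, 31) = 40
n4-2 (MAX): max(72, -34, -1) = 72
n4-3 (MAX): max(80, -86) = 80
n4 (MIN): min(40, 72, 80) = 40
n0 (MAX): max(45, 13, 53, 40) = 53
At n0, MAX picks n3 (highest: 53).
At n3, MIN picks n3-1 (lowest: 53).
At n3-1, MAX picks n3-1-1 (highest: 53).
Terminal value 53.

n3-1-1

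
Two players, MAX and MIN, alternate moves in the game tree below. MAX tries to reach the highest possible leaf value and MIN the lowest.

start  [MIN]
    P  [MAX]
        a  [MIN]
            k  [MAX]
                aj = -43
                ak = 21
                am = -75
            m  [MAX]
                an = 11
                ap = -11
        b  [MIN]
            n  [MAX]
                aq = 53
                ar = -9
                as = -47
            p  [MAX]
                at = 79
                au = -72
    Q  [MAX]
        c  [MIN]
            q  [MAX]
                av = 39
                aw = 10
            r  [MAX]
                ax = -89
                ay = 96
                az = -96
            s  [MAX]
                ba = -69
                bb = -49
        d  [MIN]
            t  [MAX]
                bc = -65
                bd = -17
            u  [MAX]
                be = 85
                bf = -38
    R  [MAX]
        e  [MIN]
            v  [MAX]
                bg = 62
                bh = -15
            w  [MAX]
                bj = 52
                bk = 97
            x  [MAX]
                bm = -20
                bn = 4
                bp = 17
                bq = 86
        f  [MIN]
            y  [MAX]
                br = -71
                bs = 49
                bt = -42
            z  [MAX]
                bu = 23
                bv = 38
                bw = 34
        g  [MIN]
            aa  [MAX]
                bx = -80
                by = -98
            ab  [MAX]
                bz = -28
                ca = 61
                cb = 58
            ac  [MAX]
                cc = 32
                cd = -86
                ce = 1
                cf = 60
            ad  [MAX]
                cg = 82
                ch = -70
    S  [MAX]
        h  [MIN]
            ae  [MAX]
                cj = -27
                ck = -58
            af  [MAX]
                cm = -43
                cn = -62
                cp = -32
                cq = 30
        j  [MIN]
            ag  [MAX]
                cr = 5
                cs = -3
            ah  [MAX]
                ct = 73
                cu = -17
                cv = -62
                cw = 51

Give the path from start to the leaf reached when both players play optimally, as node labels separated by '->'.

k (MAX): max(-43, 21, -75) = 21
m (MAX): max(11, -11) = 11
a (MIN): min(21, 11) = 11
n (MAX): max(53, -9, -47) = 53
p (MAX): max(79, -72) = 79
b (MIN): min(53, 79) = 53
P (MAX): max(11, 53) = 53
q (MAX): max(39, 10) = 39
r (MAX): max(-89, 96, -96) = 96
s (MAX): max(-69, -49) = -49
c (MIN): min(39, 96, -49) = -49
t (MAX): max(-65, -17) = -17
u (MAX): max(85, -38) = 85
d (MIN): min(-17, 85) = -17
Q (MAX): max(-49, -17) = -17
v (MAX): max(62, -15) = 62
w (MAX): max(52, 97) = 97
x (MAX): max(-20, 4, 17, 86) = 86
e (MIN): min(62, 97, 86) = 62
y (MAX): max(-71, 49, -42) = 49
z (MAX): max(23, 38, 34) = 38
f (MIN): min(49, 38) = 38
aa (MAX): max(-80, -98) = -80
ab (MAX): max(-28, 61, 58) = 61
ac (MAX): max(32, -86, 1, 60) = 60
ad (MAX): max(82, -70) = 82
g (MIN): min(-80, 61, 60, 82) = -80
R (MAX): max(62, 38, -80) = 62
ae (MAX): max(-27, -58) = -27
af (MAX): max(-43, -62, -32, 30) = 30
h (MIN): min(-27, 30) = -27
ag (MAX): max(5, -3) = 5
ah (MAX): max(73, -17, -62, 51) = 73
j (MIN): min(5, 73) = 5
S (MAX): max(-27, 5) = 5
start (MIN): min(53, -17, 62, 5) = -17
At start, MIN picks Q (lowest: -17).
At Q, MAX picks d (highest: -17).
At d, MIN picks t (lowest: -17).
At t, MAX picks bd (highest: -17).
Terminal value -17.

start -> Q -> d -> t -> bd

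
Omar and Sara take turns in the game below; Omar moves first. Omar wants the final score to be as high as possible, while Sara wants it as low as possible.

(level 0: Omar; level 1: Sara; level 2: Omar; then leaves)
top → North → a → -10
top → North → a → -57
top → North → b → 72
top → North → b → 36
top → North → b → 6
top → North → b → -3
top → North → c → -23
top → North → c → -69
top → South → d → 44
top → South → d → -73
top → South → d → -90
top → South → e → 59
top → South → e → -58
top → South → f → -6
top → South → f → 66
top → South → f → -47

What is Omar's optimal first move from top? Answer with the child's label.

South

a (Omar): max(-10, -57) = -10
b (Omar): max(72, 36, 6, -3) = 72
c (Omar): max(-23, -69) = -23
North (Sara): min(-10, 72, -23) = -23
d (Omar): max(44, -73, -90) = 44
e (Omar): max(59, -58) = 59
f (Omar): max(-6, 66, -47) = 66
South (Sara): min(44, 59, 66) = 44
top (Omar): max(-23, 44) = 44
Omar at top wants the highest of {North=-23, South=44}, so chooses South.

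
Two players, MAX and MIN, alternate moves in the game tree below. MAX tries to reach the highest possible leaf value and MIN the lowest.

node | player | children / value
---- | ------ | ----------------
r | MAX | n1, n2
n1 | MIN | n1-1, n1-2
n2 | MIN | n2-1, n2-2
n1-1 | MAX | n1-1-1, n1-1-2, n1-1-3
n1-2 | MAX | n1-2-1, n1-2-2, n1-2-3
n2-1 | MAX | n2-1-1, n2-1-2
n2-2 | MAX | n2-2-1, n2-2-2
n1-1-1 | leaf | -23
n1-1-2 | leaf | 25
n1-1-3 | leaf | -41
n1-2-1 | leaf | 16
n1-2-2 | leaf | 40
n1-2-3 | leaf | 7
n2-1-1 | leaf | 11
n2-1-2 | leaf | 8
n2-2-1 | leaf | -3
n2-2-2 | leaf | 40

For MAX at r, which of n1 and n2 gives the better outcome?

n1-1 (MAX): max(-23, 25, -41) = 25
n1-2 (MAX): max(16, 40, 7) = 40
n1 (MIN): min(25, 40) = 25
n2-1 (MAX): max(11, 8) = 11
n2-2 (MAX): max(-3, 40) = 40
n2 (MIN): min(11, 40) = 11
MAX prefers the higher value; n1=25, n2=11. n1 is better since 25 > 11.

n1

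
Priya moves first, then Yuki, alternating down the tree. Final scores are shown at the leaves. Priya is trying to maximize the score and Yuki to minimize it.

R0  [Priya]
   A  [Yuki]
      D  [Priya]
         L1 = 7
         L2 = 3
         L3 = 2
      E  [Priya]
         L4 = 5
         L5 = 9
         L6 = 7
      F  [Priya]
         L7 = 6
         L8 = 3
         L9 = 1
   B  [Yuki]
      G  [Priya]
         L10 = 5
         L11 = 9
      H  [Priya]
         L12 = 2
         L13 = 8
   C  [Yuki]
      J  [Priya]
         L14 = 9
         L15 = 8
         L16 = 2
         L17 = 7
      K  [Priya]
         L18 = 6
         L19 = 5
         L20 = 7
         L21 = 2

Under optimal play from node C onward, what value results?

7

J (Priya): max(9, 8, 2, 7) = 9
K (Priya): max(6, 5, 7, 2) = 7
C (Yuki): min(9, 7) = 7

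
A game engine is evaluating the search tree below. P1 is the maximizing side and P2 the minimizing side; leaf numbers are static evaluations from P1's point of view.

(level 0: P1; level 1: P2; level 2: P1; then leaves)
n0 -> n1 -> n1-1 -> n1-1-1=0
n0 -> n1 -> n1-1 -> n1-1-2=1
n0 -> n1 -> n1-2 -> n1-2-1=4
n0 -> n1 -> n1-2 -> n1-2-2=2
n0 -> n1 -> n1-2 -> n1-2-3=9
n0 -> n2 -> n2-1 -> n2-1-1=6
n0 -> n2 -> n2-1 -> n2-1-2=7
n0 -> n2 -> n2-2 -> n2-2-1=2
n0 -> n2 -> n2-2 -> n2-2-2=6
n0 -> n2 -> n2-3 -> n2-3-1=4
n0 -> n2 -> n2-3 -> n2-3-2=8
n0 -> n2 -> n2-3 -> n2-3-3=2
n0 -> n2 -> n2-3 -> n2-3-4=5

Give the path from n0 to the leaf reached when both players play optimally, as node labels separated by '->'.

n0 -> n2 -> n2-2 -> n2-2-2

n1-1 (P1): max(0, 1) = 1
n1-2 (P1): max(4, 2, 9) = 9
n1 (P2): min(1, 9) = 1
n2-1 (P1): max(6, 7) = 7
n2-2 (P1): max(2, 6) = 6
n2-3 (P1): max(4, 8, 2, 5) = 8
n2 (P2): min(7, 6, 8) = 6
n0 (P1): max(1, 6) = 6
At n0, P1 picks n2 (highest: 6).
At n2, P2 picks n2-2 (lowest: 6).
At n2-2, P1 picks n2-2-2 (highest: 6).
Terminal value 6.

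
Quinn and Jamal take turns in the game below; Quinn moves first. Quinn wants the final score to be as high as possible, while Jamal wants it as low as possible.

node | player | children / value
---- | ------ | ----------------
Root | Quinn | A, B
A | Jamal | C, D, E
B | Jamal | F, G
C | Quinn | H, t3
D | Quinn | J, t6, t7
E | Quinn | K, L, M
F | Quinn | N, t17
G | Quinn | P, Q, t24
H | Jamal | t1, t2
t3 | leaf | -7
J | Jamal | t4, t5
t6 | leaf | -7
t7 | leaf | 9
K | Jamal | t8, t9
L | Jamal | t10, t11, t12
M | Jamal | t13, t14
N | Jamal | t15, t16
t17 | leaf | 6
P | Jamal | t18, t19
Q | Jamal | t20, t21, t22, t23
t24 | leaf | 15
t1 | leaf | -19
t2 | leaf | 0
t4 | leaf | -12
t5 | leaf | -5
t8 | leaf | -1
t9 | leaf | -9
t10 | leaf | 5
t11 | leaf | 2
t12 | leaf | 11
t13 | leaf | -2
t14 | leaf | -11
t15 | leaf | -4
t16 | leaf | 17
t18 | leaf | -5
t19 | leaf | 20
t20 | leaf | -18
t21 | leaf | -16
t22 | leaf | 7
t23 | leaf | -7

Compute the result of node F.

N (Jamal): min(-4, 17) = -4
F (Quinn): max(-4, 6) = 6

6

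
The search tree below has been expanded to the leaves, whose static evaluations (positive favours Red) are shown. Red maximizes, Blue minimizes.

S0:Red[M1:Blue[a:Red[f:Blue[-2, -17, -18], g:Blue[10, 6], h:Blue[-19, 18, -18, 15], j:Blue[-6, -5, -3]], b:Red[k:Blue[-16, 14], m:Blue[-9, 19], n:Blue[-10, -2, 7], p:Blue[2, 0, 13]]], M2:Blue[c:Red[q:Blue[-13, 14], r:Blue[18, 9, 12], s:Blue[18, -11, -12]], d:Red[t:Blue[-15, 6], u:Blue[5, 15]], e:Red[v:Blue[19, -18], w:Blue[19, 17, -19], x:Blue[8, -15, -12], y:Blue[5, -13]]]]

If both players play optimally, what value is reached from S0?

0

f (Blue): min(-2, -17, -18) = -18
g (Blue): min(10, 6) = 6
h (Blue): min(-19, 18, -18, 15) = -19
j (Blue): min(-6, -5, -3) = -6
a (Red): max(-18, 6, -19, -6) = 6
k (Blue): min(-16, 14) = -16
m (Blue): min(-9, 19) = -9
n (Blue): min(-10, -2, 7) = -10
p (Blue): min(2, 0, 13) = 0
b (Red): max(-16, -9, -10, 0) = 0
M1 (Blue): min(6, 0) = 0
q (Blue): min(-13, 14) = -13
r (Blue): min(18, 9, 12) = 9
s (Blue): min(18, -11, -12) = -12
c (Red): max(-13, 9, -12) = 9
t (Blue): min(-15, 6) = -15
u (Blue): min(5, 15) = 5
d (Red): max(-15, 5) = 5
v (Blue): min(19, -18) = -18
w (Blue): min(19, 17, -19) = -19
x (Blue): min(8, -15, -12) = -15
y (Blue): min(5, -13) = -13
e (Red): max(-18, -19, -15, -13) = -13
M2 (Blue): min(9, 5, -13) = -13
S0 (Red): max(0, -13) = 0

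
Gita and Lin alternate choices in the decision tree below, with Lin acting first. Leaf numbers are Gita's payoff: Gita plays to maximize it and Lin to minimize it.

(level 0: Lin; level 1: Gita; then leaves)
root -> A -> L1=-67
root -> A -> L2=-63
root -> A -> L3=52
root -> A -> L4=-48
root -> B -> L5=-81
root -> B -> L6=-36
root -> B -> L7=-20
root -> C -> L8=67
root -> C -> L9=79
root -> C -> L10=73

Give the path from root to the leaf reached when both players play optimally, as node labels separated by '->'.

root -> B -> L7

A (Gita): max(-67, -63, 52, -48) = 52
B (Gita): max(-81, -36, -20) = -20
C (Gita): max(67, 79, 73) = 79
root (Lin): min(52, -20, 79) = -20
At root, Lin picks B (lowest: -20).
At B, Gita picks L7 (highest: -20).
Terminal value -20.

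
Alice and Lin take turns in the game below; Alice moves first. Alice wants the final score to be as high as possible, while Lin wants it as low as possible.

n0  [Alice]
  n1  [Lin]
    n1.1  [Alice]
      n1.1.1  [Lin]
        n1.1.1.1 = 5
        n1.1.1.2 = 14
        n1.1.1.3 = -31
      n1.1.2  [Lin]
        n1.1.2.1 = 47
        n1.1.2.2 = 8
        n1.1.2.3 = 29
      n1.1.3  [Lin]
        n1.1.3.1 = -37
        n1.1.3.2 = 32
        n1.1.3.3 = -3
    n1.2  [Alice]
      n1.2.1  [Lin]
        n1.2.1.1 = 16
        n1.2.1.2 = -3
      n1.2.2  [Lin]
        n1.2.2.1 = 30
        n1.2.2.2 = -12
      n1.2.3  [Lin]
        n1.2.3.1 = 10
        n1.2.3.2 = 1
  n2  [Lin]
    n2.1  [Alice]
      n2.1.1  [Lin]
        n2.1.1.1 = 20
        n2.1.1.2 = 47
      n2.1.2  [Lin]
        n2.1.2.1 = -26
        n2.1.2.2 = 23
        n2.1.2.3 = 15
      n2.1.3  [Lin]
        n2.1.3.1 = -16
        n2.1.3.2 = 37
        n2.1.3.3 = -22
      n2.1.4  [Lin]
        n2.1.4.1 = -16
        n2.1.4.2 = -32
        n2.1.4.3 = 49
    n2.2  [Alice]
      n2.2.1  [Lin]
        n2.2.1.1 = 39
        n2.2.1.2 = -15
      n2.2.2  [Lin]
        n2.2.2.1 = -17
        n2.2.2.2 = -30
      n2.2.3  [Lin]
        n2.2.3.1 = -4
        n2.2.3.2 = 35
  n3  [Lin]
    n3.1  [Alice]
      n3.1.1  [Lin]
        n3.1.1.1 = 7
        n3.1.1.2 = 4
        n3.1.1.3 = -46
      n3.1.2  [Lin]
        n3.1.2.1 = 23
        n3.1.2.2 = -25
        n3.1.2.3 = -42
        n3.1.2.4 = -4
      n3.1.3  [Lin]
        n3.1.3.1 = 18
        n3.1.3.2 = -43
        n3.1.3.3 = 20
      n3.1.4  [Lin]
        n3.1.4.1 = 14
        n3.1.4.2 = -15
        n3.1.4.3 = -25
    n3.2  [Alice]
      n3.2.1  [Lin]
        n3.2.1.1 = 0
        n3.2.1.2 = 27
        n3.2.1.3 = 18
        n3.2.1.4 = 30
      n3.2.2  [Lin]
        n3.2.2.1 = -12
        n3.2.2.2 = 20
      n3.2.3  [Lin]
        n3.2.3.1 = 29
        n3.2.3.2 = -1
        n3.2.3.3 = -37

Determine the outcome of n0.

n1.1.1 (Lin): min(5, 14, -31) = -31
n1.1.2 (Lin): min(47, 8, 29) = 8
n1.1.3 (Lin): min(-37, 32, -3) = -37
n1.1 (Alice): max(-31, 8, -37) = 8
n1.2.1 (Lin): min(16, -3) = -3
n1.2.2 (Lin): min(30, -12) = -12
n1.2.3 (Lin): min(10, 1) = 1
n1.2 (Alice): max(-3, -12, 1) = 1
n1 (Lin): min(8, 1) = 1
n2.1.1 (Lin): min(20, 47) = 20
n2.1.2 (Lin): min(-26, 23, 15) = -26
n2.1.3 (Lin): min(-16, 37, -22) = -22
n2.1.4 (Lin): min(-16, -32, 49) = -32
n2.1 (Alice): max(20, -26, -22, -32) = 20
n2.2.1 (Lin): min(39, -15) = -15
n2.2.2 (Lin): min(-17, -30) = -30
n2.2.3 (Lin): min(-4, 35) = -4
n2.2 (Alice): max(-15, -30, -4) = -4
n2 (Lin): min(20, -4) = -4
n3.1.1 (Lin): min(7, 4, -46) = -46
n3.1.2 (Lin): min(23, -25, -42, -4) = -42
n3.1.3 (Lin): min(18, -43, 20) = -43
n3.1.4 (Lin): min(14, -15, -25) = -25
n3.1 (Alice): max(-46, -42, -43, -25) = -25
n3.2.1 (Lin): min(0, 27, 18, 30) = 0
n3.2.2 (Lin): min(-12, 20) = -12
n3.2.3 (Lin): min(29, -1, -37) = -37
n3.2 (Alice): max(0, -12, -37) = 0
n3 (Lin): min(-25, 0) = -25
n0 (Alice): max(1, -4, -25) = 1

1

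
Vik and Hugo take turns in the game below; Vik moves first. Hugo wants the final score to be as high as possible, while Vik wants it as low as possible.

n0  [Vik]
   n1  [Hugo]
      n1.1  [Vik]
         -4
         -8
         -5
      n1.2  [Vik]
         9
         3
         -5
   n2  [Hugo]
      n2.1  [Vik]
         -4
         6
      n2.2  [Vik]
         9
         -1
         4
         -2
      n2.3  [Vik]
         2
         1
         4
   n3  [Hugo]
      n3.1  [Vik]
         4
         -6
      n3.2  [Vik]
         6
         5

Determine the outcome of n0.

n1.1 (Vik): min(-4, -8, -5) = -8
n1.2 (Vik): min(9, 3, -5) = -5
n1 (Hugo): max(-8, -5) = -5
n2.1 (Vik): min(-4, 6) = -4
n2.2 (Vik): min(9, -1, 4, -2) = -2
n2.3 (Vik): min(2, 1, 4) = 1
n2 (Hugo): max(-4, -2, 1) = 1
n3.1 (Vik): min(4, -6) = -6
n3.2 (Vik): min(6, 5) = 5
n3 (Hugo): max(-6, 5) = 5
n0 (Vik): min(-5, 1, 5) = -5

-5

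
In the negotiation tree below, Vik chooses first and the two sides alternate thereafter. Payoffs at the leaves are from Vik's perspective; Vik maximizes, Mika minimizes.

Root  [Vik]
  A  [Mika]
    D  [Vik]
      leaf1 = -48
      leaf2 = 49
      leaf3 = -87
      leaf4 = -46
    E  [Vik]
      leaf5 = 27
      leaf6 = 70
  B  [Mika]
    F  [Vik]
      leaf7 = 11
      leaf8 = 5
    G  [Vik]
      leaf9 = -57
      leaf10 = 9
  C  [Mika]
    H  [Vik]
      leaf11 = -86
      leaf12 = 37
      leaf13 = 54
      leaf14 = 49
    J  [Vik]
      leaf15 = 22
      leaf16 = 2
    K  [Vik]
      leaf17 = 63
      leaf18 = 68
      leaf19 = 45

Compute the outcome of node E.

70

E (Vik): max(27, 70) = 70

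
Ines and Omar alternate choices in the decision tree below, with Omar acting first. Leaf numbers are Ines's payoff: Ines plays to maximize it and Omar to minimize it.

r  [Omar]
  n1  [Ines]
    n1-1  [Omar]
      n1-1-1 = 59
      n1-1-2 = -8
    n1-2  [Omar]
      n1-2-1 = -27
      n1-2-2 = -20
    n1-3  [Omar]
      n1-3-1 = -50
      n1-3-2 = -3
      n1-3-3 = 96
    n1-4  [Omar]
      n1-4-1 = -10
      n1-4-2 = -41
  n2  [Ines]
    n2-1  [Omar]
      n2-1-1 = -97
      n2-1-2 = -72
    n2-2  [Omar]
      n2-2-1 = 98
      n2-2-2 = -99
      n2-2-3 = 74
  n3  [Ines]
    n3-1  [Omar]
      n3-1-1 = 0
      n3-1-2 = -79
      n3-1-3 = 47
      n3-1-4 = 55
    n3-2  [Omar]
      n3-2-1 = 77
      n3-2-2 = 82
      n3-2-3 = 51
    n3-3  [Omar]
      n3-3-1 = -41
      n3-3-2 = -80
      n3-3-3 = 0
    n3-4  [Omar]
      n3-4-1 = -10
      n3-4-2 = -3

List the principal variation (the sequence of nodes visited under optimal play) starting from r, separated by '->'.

r -> n2 -> n2-1 -> n2-1-1

n1-1 (Omar): min(59, -8) = -8
n1-2 (Omar): min(-27, -20) = -27
n1-3 (Omar): min(-50, -3, 96) = -50
n1-4 (Omar): min(-10, -41) = -41
n1 (Ines): max(-8, -27, -50, -41) = -8
n2-1 (Omar): min(-97, -72) = -97
n2-2 (Omar): min(98, -99, 74) = -99
n2 (Ines): max(-97, -99) = -97
n3-1 (Omar): min(0, -79, 47, 55) = -79
n3-2 (Omar): min(77, 82, 51) = 51
n3-3 (Omar): min(-41, -80, 0) = -80
n3-4 (Omar): min(-10, -3) = -10
n3 (Ines): max(-79, 51, -80, -10) = 51
r (Omar): min(-8, -97, 51) = -97
At r, Omar picks n2 (lowest: -97).
At n2, Ines picks n2-1 (highest: -97).
At n2-1, Omar picks n2-1-1 (lowest: -97).
Terminal value -97.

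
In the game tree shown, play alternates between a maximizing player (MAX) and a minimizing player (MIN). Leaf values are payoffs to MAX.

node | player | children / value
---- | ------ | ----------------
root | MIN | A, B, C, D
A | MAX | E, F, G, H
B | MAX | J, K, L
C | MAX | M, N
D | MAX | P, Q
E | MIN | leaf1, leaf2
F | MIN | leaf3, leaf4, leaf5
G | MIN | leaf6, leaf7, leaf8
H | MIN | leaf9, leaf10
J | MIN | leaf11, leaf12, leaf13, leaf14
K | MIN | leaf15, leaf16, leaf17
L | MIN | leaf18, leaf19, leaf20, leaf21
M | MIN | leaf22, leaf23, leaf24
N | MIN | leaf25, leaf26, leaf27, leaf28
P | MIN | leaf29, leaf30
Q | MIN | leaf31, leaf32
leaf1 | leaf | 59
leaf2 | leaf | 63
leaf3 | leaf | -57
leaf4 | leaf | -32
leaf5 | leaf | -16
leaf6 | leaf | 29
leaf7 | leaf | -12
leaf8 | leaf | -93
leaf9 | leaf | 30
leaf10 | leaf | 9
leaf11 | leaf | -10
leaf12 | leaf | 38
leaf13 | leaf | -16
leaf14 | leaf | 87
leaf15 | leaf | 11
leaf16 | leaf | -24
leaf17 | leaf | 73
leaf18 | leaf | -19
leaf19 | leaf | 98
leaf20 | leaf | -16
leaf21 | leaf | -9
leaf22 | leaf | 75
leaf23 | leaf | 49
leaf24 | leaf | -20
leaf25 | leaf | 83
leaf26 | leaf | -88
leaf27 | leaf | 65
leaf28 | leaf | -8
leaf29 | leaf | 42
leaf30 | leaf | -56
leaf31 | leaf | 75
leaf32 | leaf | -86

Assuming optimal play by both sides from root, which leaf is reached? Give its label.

leaf30

E (MIN): min(59, 63) = 59
F (MIN): min(-57, -32, -16) = -57
G (MIN): min(29, -12, -93) = -93
H (MIN): min(30, 9) = 9
A (MAX): max(59, -57, -93, 9) = 59
J (MIN): min(-10, 38, -16, 87) = -16
K (MIN): min(11, -24, 73) = -24
L (MIN): min(-19, 98, -16, -9) = -19
B (MAX): max(-16, -24, -19) = -16
M (MIN): min(75, 49, -20) = -20
N (MIN): min(83, -88, 65, -8) = -88
C (MAX): max(-20, -88) = -20
P (MIN): min(42, -56) = -56
Q (MIN): min(75, -86) = -86
D (MAX): max(-56, -86) = -56
root (MIN): min(59, -16, -20, -56) = -56
At root, MIN picks D (lowest: -56).
At D, MAX picks P (highest: -56).
At P, MIN picks leaf30 (lowest: -56).
Terminal value -56.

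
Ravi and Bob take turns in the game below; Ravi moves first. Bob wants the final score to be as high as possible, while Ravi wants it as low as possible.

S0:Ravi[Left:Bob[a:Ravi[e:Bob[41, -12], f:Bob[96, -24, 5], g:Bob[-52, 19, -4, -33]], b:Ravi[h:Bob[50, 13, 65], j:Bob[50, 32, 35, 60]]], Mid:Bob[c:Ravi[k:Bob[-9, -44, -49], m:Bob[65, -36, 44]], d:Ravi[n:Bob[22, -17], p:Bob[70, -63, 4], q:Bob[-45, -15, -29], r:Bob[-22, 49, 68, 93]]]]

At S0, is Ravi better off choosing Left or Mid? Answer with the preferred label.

Mid

e (Bob): max(41, -12) = 41
f (Bob): max(96, -24, 5) = 96
g (Bob): max(-52, 19, -4, -33) = 19
a (Ravi): min(41, 96, 19) = 19
h (Bob): max(50, 13, 65) = 65
j (Bob): max(50, 32, 35, 60) = 60
b (Ravi): min(65, 60) = 60
Left (Bob): max(19, 60) = 60
k (Bob): max(-9, -44, -49) = -9
m (Bob): max(65, -36, 44) = 65
c (Ravi): min(-9, 65) = -9
n (Bob): max(22, -17) = 22
p (Bob): max(70, -63, 4) = 70
q (Bob): max(-45, -15, -29) = -15
r (Bob): max(-22, 49, 68, 93) = 93
d (Ravi): min(22, 70, -15, 93) = -15
Mid (Bob): max(-9, -15) = -9
Ravi prefers the lower value; Left=60, Mid=-9. Mid is better since -9 < 60.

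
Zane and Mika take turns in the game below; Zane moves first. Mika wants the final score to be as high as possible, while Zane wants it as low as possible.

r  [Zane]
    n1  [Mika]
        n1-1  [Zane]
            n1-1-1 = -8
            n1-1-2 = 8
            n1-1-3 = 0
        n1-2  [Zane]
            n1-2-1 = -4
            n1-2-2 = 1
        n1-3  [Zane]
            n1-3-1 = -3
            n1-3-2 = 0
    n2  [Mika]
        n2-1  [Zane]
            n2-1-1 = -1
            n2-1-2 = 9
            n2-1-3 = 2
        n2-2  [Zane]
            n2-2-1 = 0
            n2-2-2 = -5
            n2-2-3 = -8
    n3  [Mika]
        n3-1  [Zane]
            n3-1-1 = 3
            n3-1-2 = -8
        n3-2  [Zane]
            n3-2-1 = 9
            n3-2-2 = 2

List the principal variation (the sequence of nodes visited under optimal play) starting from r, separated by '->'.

n1-1 (Zane): min(-8, 8, 0) = -8
n1-2 (Zane): min(-4, 1) = -4
n1-3 (Zane): min(-3, 0) = -3
n1 (Mika): max(-8, -4, -3) = -3
n2-1 (Zane): min(-1, 9, 2) = -1
n2-2 (Zane): min(0, -5, -8) = -8
n2 (Mika): max(-1, -8) = -1
n3-1 (Zane): min(3, -8) = -8
n3-2 (Zane): min(9, 2) = 2
n3 (Mika): max(-8, 2) = 2
r (Zane): min(-3, -1, 2) = -3
At r, Zane picks n1 (lowest: -3).
At n1, Mika picks n1-3 (highest: -3).
At n1-3, Zane picks n1-3-1 (lowest: -3).
Terminal value -3.

r -> n1 -> n1-3 -> n1-3-1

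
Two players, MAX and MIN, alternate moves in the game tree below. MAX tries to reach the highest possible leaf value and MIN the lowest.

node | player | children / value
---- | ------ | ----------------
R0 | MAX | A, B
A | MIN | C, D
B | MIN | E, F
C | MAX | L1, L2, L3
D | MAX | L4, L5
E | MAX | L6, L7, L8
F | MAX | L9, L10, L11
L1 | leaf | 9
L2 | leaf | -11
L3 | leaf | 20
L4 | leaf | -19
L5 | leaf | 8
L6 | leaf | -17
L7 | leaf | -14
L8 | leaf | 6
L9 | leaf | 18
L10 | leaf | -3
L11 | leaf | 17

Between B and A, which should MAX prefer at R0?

E (MAX): max(-17, -14, 6) = 6
F (MAX): max(18, -3, 17) = 18
B (MIN): min(6, 18) = 6
C (MAX): max(9, -11, 20) = 20
D (MAX): max(-19, 8) = 8
A (MIN): min(20, 8) = 8
MAX prefers the higher value; B=6, A=8. A is better since 8 > 6.

A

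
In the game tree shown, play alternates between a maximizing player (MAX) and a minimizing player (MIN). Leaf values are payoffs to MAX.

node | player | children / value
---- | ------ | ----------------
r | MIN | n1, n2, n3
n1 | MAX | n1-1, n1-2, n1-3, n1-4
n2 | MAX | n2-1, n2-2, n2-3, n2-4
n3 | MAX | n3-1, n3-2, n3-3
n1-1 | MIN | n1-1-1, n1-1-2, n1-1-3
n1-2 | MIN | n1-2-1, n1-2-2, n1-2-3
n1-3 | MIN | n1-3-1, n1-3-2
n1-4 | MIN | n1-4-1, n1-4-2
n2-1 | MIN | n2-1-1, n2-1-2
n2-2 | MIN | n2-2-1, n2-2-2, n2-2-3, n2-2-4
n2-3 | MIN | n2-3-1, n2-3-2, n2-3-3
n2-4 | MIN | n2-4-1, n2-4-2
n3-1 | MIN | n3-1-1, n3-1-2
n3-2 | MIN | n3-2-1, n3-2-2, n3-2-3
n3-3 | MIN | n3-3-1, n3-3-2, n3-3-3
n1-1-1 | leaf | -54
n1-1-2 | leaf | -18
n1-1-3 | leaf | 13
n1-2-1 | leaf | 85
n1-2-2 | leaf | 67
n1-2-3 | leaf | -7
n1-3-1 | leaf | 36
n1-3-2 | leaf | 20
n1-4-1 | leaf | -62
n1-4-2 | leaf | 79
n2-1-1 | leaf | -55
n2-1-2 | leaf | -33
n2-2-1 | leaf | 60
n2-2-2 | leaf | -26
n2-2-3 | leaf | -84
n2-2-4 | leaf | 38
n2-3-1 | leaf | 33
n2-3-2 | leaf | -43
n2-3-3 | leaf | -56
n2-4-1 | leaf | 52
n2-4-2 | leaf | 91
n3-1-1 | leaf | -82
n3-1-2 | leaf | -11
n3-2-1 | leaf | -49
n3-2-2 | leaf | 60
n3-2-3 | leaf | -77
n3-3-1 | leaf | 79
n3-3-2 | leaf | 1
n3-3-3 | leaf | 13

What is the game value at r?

n1-1 (MIN): min(-54, -18, 13) = -54
n1-2 (MIN): min(85, 67, -7) = -7
n1-3 (MIN): min(36, 20) = 20
n1-4 (MIN): min(-62, 79) = -62
n1 (MAX): max(-54, -7, 20, -62) = 20
n2-1 (MIN): min(-55, -33) = -55
n2-2 (MIN): min(60, -26, -84, 38) = -84
n2-3 (MIN): min(33, -43, -56) = -56
n2-4 (MIN): min(52, 91) = 52
n2 (MAX): max(-55, -84, -56, 52) = 52
n3-1 (MIN): min(-82, -11) = -82
n3-2 (MIN): min(-49, 60, -77) = -77
n3-3 (MIN): min(79, 1, 13) = 1
n3 (MAX): max(-82, -77, 1) = 1
r (MIN): min(20, 52, 1) = 1

1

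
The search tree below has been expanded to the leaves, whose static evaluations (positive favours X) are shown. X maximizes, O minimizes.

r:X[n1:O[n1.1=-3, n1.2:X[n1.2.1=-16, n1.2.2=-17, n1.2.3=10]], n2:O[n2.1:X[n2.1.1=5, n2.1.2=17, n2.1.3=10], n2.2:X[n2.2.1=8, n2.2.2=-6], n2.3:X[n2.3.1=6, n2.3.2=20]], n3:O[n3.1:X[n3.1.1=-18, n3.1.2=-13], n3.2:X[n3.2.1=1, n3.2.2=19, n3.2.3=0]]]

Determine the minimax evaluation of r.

n1.2 (X): max(-16, -17, 10) = 10
n1 (O): min(-3, 10) = -3
n2.1 (X): max(5, 17, 10) = 17
n2.2 (X): max(8, -6) = 8
n2.3 (X): max(6, 20) = 20
n2 (O): min(17, 8, 20) = 8
n3.1 (X): max(-18, -13) = -13
n3.2 (X): max(1, 19, 0) = 19
n3 (O): min(-13, 19) = -13
r (X): max(-3, 8, -13) = 8

8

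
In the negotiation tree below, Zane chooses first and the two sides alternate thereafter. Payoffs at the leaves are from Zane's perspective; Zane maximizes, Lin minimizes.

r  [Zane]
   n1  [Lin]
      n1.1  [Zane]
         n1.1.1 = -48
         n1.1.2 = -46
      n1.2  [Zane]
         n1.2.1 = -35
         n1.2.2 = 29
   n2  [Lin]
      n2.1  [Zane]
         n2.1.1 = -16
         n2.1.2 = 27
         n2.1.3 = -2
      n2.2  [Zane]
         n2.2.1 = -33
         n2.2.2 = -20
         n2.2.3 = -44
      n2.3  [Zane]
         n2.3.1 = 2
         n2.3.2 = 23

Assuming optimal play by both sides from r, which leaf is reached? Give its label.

n1.1 (Zane): max(-48, -46) = -46
n1.2 (Zane): max(-35, 29) = 29
n1 (Lin): min(-46, 29) = -46
n2.1 (Zane): max(-16, 27, -2) = 27
n2.2 (Zane): max(-33, -20, -44) = -20
n2.3 (Zane): max(2, 23) = 23
n2 (Lin): min(27, -20, 23) = -20
r (Zane): max(-46, -20) = -20
At r, Zane picks n2 (highest: -20).
At n2, Lin picks n2.2 (lowest: -20).
At n2.2, Zane picks n2.2.2 (highest: -20).
Terminal value -20.

n2.2.2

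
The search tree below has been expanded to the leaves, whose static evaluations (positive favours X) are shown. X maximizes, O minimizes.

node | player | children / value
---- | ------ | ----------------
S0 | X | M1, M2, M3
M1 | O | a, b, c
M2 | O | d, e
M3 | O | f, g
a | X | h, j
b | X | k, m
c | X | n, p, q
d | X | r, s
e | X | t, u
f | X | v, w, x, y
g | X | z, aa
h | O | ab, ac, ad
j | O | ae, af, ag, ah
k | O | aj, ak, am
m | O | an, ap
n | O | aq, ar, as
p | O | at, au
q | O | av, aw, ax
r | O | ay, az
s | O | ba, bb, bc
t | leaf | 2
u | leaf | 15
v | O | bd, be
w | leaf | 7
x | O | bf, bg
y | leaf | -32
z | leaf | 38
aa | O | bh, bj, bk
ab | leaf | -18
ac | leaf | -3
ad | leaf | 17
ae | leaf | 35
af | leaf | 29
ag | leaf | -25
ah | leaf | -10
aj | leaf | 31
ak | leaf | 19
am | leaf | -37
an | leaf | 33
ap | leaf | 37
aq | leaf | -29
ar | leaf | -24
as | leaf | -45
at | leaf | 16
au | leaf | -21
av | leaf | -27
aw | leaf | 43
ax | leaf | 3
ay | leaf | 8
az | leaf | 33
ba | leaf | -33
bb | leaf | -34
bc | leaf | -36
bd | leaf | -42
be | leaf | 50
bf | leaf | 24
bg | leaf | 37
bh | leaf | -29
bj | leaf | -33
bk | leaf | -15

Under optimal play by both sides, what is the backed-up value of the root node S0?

h (O): min(-18, -3, 17) = -18
j (O): min(35, 29, -25, -10) = -25
a (X): max(-18, -25) = -18
k (O): min(31, 19, -37) = -37
m (O): min(33, 37) = 33
b (X): max(-37, 33) = 33
n (O): min(-29, -24, -45) = -45
p (O): min(16, -21) = -21
q (O): min(-27, 43, 3) = -27
c (X): max(-45, -21, -27) = -21
M1 (O): min(-18, 33, -21) = -21
r (O): min(8, 33) = 8
s (O): min(-33, -34, -36) = -36
d (X): max(8, -36) = 8
e (X): max(2, 15) = 15
M2 (O): min(8, 15) = 8
v (O): min(-42, 50) = -42
x (O): min(24, 37) = 24
f (X): max(-42, 7, 24, -32) = 24
aa (O): min(-29, -33, -15) = -33
g (X): max(38, -33) = 38
M3 (O): min(24, 38) = 24
S0 (X): max(-21, 8, 24) = 24

24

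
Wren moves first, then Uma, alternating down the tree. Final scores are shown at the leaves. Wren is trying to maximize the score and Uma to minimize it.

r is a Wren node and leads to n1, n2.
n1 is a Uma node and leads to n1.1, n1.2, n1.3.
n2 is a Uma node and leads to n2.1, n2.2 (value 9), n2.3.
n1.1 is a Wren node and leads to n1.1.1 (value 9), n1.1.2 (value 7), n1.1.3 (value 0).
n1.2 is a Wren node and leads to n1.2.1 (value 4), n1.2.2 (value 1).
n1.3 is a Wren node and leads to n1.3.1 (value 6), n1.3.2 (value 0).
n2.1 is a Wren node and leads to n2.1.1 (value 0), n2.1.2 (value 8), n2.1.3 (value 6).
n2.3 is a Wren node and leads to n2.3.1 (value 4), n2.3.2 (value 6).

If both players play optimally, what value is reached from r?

6

n1.1 (Wren): max(9, 7, 0) = 9
n1.2 (Wren): max(4, 1) = 4
n1.3 (Wren): max(6, 0) = 6
n1 (Uma): min(9, 4, 6) = 4
n2.1 (Wren): max(0, 8, 6) = 8
n2.3 (Wren): max(4, 6) = 6
n2 (Uma): min(8, 9, 6) = 6
r (Wren): max(4, 6) = 6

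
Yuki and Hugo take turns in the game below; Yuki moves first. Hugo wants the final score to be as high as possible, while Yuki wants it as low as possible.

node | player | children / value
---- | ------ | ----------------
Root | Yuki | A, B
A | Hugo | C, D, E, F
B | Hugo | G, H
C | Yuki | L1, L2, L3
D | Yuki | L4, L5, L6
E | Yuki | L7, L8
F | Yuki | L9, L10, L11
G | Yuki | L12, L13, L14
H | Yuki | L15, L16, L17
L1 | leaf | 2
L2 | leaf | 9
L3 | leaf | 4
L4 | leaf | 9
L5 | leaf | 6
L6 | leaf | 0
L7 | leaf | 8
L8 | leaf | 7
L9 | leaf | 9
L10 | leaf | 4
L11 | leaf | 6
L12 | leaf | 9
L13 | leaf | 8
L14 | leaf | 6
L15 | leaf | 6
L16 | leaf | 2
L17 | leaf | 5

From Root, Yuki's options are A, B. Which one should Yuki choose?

B

C (Yuki): min(2, 9, 4) = 2
D (Yuki): min(9, 6, 0) = 0
E (Yuki): min(8, 7) = 7
F (Yuki): min(9, 4, 6) = 4
A (Hugo): max(2, 0, 7, 4) = 7
G (Yuki): min(9, 8, 6) = 6
H (Yuki): min(6, 2, 5) = 2
B (Hugo): max(6, 2) = 6
Root (Yuki): min(7, 6) = 6
Yuki at Root wants the lowest of {A=7, B=6}, so chooses B.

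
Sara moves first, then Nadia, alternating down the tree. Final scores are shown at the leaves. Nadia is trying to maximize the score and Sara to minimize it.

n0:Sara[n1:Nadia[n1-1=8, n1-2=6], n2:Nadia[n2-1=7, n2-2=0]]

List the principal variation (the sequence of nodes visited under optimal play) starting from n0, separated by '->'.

n0 -> n2 -> n2-1

n1 (Nadia): max(8, 6) = 8
n2 (Nadia): max(7, 0) = 7
n0 (Sara): min(8, 7) = 7
At n0, Sara picks n2 (lowest: 7).
At n2, Nadia picks n2-1 (highest: 7).
Terminal value 7.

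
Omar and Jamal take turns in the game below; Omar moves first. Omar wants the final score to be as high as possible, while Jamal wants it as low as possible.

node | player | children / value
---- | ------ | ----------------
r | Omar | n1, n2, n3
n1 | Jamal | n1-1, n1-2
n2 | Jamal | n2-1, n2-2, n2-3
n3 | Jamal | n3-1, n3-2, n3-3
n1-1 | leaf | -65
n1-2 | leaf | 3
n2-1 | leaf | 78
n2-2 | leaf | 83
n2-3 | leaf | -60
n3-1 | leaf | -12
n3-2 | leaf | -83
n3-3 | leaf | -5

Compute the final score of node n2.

-60

n2 (Jamal): min(78, 83, -60) = -60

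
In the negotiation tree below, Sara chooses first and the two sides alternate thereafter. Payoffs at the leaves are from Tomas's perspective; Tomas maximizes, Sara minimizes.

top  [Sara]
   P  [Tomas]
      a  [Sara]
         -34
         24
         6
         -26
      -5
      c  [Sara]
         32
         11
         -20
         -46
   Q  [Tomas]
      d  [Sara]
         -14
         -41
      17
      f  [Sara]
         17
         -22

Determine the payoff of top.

a (Sara): min(-34, 24, 6, -26) = -34
c (Sara): min(32, 11, -20, -46) = -46
P (Tomas): max(-34, -5, -46) = -5
d (Sara): min(-14, -41) = -41
f (Sara): min(17, -22) = -22
Q (Tomas): max(-41, 17, -22) = 17
top (Sara): min(-5, 17) = -5

-5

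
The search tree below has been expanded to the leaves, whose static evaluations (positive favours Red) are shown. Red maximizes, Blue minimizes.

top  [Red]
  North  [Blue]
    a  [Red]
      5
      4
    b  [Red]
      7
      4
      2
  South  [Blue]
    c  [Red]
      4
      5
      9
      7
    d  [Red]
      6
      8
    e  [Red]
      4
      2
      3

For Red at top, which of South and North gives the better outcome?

c (Red): max(4, 5, 9, 7) = 9
d (Red): max(6, 8) = 8
e (Red): max(4, 2, 3) = 4
South (Blue): min(9, 8, 4) = 4
a (Red): max(5, 4) = 5
b (Red): max(7, 4, 2) = 7
North (Blue): min(5, 7) = 5
Red prefers the higher value; South=4, North=5. North is better since 5 > 4.

North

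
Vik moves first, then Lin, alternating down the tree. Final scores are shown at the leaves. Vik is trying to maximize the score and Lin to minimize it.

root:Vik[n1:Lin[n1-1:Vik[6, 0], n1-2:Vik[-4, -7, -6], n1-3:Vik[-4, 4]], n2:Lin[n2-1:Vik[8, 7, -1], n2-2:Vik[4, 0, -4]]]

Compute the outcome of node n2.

4

n2-1 (Vik): max(8, 7, -1) = 8
n2-2 (Vik): max(4, 0, -4) = 4
n2 (Lin): min(8, 4) = 4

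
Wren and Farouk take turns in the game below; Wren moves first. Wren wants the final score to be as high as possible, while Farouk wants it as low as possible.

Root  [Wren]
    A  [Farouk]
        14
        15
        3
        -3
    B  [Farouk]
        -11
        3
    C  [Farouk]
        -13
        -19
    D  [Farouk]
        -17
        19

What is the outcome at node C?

C (Farouk): min(-13, -19) = -19

-19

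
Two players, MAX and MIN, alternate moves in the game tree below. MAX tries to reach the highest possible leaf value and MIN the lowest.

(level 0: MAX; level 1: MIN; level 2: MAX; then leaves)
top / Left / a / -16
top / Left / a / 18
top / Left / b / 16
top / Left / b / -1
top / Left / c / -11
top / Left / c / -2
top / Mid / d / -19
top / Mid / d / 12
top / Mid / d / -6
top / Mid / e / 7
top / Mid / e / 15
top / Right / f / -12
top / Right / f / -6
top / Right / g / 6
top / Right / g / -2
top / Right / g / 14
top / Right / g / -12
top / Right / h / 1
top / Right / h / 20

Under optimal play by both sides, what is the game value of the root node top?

a (MAX): max(-16, 18) = 18
b (MAX): max(16, -1) = 16
c (MAX): max(-11, -2) = -2
Left (MIN): min(18, 16, -2) = -2
d (MAX): max(-19, 12, -6) = 12
e (MAX): max(7, 15) = 15
Mid (MIN): min(12, 15) = 12
f (MAX): max(-12, -6) = -6
g (MAX): max(6, -2, 14, -12) = 14
h (MAX): max(1, 20) = 20
Right (MIN): min(-6, 14, 20) = -6
top (MAX): max(-2, 12, -6) = 12

12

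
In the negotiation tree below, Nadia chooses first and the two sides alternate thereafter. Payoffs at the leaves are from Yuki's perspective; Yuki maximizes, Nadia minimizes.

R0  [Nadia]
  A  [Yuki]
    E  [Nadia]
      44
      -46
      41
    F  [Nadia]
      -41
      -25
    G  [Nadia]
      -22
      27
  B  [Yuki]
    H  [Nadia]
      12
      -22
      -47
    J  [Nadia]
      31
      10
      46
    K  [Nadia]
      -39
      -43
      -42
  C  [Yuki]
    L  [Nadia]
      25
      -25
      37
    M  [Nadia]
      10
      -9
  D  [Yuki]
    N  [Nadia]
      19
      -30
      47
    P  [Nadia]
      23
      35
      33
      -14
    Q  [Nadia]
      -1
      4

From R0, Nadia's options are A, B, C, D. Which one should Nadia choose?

A

E (Nadia): min(44, -46, 41) = -46
F (Nadia): min(-41, -25) = -41
G (Nadia): min(-22, 27) = -22
A (Yuki): max(-46, -41, -22) = -22
H (Nadia): min(12, -22, -47) = -47
J (Nadia): min(31, 10, 46) = 10
K (Nadia): min(-39, -43, -42) = -43
B (Yuki): max(-47, 10, -43) = 10
L (Nadia): min(25, -25, 37) = -25
M (Nadia): min(10, -9) = -9
C (Yuki): max(-25, -9) = -9
N (Nadia): min(19, -30, 47) = -30
P (Nadia): min(23, 35, 33, -14) = -14
Q (Nadia): min(-1, 4) = -1
D (Yuki): max(-30, -14, -1) = -1
R0 (Nadia): min(-22, 10, -9, -1) = -22
Nadia at R0 wants the lowest of {A=-22, B=10, C=-9, D=-1}, so chooses A.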